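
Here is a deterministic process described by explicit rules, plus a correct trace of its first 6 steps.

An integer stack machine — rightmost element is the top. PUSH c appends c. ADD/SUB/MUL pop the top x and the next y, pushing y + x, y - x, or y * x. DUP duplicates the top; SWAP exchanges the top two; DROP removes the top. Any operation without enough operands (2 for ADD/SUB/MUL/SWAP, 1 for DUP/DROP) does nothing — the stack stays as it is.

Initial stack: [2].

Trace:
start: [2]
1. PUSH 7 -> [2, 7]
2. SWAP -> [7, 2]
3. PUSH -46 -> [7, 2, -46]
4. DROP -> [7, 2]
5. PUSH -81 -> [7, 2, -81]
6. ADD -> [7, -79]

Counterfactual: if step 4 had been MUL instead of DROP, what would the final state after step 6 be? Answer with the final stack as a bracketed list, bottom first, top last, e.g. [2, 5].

(re-executing from step 4 with the substitution; state before step 4: [7, 2, -46])
4. MUL -> [7, -92]
5. PUSH -81 -> [7, -92, -81]
6. ADD -> [7, -173]

[7, -173]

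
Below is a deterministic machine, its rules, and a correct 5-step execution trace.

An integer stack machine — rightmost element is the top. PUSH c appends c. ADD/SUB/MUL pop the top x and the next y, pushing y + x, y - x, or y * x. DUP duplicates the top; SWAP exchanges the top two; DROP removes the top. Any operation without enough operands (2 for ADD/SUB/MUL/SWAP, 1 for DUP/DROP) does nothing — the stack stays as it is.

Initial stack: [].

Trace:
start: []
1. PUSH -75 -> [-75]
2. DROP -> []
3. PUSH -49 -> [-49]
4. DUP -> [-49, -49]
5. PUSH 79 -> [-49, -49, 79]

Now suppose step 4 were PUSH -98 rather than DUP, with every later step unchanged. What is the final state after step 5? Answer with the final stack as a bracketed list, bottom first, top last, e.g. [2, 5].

[-49, -98, 79]

(re-executing from step 4 with the substitution; state before step 4: [-49])
4. PUSH -98 -> [-49, -98]
5. PUSH 79 -> [-49, -98, 79]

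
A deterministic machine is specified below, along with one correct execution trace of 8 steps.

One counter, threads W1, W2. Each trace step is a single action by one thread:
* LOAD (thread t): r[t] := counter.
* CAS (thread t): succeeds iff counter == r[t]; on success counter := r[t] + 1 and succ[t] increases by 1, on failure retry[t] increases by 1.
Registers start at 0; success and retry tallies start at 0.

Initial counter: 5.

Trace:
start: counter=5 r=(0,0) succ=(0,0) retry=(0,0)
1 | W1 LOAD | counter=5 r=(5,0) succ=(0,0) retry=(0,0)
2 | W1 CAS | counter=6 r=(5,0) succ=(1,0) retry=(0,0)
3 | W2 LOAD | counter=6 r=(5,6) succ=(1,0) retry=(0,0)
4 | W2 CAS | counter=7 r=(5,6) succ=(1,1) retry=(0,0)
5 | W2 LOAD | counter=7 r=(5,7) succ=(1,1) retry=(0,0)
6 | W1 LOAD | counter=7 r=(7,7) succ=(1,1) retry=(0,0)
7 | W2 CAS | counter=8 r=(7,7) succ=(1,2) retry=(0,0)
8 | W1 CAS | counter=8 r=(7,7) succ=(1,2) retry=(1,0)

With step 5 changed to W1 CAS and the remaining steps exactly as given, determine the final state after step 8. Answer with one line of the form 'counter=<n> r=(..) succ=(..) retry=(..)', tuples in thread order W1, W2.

(re-executing from step 5 with the substitution; state before step 5: counter=7 r=(5,6) succ=(1,1) retry=(0,0))
5 | W1 CAS | counter=7 r=(5,6) succ=(1,1) retry=(1,0)
6 | W1 LOAD | counter=7 r=(7,6) succ=(1,1) retry=(1,0)
7 | W2 CAS | counter=7 r=(7,6) succ=(1,1) retry=(1,1)
8 | W1 CAS | counter=8 r=(7,6) succ=(2,1) retry=(1,1)

counter=8 r=(7,6) succ=(2,1) retry=(1,1)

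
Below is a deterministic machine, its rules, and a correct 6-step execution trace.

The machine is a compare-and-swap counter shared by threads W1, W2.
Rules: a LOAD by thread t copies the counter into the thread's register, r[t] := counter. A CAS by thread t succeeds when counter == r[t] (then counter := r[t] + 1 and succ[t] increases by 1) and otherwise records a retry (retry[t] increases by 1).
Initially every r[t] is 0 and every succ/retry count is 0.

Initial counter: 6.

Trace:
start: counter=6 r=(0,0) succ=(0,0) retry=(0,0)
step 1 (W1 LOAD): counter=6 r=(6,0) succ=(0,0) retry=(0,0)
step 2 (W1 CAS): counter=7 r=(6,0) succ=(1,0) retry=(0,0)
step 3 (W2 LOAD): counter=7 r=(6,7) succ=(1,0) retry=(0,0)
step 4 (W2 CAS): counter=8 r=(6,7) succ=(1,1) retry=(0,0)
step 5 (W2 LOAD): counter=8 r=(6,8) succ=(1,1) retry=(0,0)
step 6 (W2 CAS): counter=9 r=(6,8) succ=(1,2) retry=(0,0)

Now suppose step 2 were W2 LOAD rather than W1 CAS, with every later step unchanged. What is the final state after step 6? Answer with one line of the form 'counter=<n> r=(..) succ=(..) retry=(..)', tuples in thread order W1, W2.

(re-executing from step 2 with the substitution; state before step 2: counter=6 r=(6,0) succ=(0,0) retry=(0,0))
step 2 (W2 LOAD): counter=6 r=(6,6) succ=(0,0) retry=(0,0)
step 3 (W2 LOAD): counter=6 r=(6,6) succ=(0,0) retry=(0,0)
step 4 (W2 CAS): counter=7 r=(6,6) succ=(0,1) retry=(0,0)
step 5 (W2 LOAD): counter=7 r=(6,7) succ=(0,1) retry=(0,0)
step 6 (W2 CAS): counter=8 r=(6,7) succ=(0,2) retry=(0,0)

counter=8 r=(6,7) succ=(0,2) retry=(0,0)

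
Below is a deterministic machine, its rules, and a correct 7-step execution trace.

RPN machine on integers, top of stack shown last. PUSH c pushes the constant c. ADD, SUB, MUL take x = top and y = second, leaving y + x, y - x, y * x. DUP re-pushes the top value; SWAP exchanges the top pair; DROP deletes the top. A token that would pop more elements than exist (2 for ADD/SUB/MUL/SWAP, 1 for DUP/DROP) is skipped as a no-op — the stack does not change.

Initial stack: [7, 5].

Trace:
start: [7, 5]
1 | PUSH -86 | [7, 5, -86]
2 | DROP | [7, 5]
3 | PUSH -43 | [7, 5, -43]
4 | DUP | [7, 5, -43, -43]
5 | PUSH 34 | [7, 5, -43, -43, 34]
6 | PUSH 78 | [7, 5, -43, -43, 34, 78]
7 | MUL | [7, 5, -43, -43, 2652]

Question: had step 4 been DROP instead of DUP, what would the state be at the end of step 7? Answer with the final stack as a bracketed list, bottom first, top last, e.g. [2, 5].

[7, 5, 2652]

(re-executing from step 4 with the substitution; state before step 4: [7, 5, -43])
4 | DROP | [7, 5]
5 | PUSH 34 | [7, 5, 34]
6 | PUSH 78 | [7, 5, 34, 78]
7 | MUL | [7, 5, 2652]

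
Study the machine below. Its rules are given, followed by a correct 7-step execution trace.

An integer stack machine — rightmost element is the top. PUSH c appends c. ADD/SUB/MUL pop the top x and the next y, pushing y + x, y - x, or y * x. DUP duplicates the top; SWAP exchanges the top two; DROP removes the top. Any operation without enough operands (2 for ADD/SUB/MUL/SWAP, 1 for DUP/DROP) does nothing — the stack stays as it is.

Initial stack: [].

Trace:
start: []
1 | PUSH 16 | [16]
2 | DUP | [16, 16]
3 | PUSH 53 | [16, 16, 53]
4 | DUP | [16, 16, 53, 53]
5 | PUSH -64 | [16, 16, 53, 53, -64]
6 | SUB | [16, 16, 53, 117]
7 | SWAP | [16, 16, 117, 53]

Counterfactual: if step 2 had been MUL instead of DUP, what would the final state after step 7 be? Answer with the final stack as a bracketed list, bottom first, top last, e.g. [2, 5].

(re-executing from step 2 with the substitution; state before step 2: [16])
2 | MUL | [16]
3 | PUSH 53 | [16, 53]
4 | DUP | [16, 53, 53]
5 | PUSH -64 | [16, 53, 53, -64]
6 | SUB | [16, 53, 117]
7 | SWAP | [16, 117, 53]

[16, 117, 53]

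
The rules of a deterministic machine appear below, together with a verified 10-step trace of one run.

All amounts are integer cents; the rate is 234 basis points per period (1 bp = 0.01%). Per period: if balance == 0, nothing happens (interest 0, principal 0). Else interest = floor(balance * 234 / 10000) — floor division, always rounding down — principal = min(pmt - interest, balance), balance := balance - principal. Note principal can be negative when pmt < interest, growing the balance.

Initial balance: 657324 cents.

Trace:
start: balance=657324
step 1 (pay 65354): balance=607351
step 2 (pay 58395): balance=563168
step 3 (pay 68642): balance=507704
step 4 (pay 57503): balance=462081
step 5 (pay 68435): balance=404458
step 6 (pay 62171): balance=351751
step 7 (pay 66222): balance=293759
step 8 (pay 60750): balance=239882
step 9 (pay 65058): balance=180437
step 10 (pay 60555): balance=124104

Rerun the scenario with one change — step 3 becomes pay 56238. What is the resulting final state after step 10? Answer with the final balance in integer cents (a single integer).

(re-executing from step 3 with the substitution; state before step 3: balance=563168)
step 3 (pay 56238): balance=520108
step 4 (pay 57503): balance=474775
step 5 (pay 68435): balance=417449
step 6 (pay 62171): balance=365046
step 7 (pay 66222): balance=307366
step 8 (pay 60750): balance=253808
step 9 (pay 65058): balance=194689
step 10 (pay 60555): balance=138689

138689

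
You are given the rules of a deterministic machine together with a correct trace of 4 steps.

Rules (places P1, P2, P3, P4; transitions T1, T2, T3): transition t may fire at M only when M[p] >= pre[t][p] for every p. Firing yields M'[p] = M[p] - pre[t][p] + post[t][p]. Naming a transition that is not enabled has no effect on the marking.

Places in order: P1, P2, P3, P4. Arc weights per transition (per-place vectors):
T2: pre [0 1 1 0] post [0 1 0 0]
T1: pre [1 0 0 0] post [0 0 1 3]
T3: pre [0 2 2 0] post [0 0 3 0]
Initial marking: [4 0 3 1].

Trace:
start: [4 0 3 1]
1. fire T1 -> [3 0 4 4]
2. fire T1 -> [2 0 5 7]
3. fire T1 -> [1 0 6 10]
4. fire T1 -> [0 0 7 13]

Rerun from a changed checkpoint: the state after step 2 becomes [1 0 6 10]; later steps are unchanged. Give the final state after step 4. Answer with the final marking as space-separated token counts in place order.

state after step 2 := [1 0 6 10]
3. fire T1 -> [0 0 7 13]
4. fire T1 -> [0 0 7 13]

0 0 7 13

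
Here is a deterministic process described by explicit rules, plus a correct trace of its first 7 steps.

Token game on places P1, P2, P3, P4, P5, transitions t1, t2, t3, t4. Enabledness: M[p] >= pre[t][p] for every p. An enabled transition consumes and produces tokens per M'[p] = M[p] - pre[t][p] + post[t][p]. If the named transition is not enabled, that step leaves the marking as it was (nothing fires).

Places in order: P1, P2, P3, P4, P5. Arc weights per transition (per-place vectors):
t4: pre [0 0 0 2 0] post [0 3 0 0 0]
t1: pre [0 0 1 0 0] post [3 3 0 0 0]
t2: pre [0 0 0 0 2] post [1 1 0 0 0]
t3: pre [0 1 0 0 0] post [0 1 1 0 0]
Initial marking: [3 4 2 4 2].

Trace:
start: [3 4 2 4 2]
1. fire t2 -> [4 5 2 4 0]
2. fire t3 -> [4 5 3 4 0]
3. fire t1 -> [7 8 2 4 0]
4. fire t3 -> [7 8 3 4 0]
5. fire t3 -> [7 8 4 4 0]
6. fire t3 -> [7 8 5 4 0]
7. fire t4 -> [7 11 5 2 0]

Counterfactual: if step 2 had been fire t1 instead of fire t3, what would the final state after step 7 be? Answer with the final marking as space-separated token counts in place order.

10 14 3 2 0

(re-executing from step 2 with the substitution; state before step 2: [4 5 2 4 0])
2. fire t1 -> [7 8 1 4 0]
3. fire t1 -> [10 11 0 4 0]
4. fire t3 -> [10 11 1 4 0]
5. fire t3 -> [10 11 2 4 0]
6. fire t3 -> [10 11 3 4 0]
7. fire t4 -> [10 14 3 2 0]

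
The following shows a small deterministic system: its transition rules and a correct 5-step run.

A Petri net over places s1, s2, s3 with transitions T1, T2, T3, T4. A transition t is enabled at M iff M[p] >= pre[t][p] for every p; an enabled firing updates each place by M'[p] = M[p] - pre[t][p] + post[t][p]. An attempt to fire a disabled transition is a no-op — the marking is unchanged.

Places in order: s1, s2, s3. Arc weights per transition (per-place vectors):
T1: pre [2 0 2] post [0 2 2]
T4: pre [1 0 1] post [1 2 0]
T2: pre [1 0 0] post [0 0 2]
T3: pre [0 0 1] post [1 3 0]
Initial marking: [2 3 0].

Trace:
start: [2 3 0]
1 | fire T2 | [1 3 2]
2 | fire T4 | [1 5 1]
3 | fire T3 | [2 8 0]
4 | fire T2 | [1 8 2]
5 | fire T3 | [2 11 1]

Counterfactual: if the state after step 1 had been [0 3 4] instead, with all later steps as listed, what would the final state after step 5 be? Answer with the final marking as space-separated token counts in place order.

1 9 4

state after step 1 := [0 3 4]
2 | fire T4 | [0 3 4]
3 | fire T3 | [1 6 3]
4 | fire T2 | [0 6 5]
5 | fire T3 | [1 9 4]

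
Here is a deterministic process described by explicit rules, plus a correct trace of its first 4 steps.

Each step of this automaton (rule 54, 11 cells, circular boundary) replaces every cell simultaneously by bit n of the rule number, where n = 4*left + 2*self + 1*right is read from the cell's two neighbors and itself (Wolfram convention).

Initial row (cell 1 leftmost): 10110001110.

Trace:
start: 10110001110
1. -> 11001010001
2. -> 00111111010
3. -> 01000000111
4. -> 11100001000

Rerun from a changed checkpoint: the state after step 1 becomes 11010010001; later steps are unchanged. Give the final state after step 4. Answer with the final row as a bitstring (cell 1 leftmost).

11100001000

state after step 1 := 11010010001
2. -> 00111111010
3. -> 01000000111
4. -> 11100001000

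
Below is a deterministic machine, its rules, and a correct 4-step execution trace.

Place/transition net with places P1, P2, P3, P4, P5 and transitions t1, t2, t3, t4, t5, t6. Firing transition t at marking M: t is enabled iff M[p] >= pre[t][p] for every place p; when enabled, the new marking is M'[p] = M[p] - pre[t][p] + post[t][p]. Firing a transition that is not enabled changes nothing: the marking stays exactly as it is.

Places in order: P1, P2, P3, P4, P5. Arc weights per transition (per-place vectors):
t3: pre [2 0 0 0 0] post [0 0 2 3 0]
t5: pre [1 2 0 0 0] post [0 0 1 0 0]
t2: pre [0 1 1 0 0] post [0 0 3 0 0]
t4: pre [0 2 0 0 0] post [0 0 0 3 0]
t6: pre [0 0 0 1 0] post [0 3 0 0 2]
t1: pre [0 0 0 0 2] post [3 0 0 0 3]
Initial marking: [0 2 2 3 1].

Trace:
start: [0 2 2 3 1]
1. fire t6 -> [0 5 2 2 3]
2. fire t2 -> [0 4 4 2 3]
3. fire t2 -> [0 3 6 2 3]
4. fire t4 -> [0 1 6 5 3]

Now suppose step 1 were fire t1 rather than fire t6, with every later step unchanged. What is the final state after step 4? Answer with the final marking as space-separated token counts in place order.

(re-executing from step 1 with the substitution; state before step 1: [0 2 2 3 1])
1. fire t1 -> [0 2 2 3 1]
2. fire t2 -> [0 1 4 3 1]
3. fire t2 -> [0 0 6 3 1]
4. fire t4 -> [0 0 6 3 1]

0 0 6 3 1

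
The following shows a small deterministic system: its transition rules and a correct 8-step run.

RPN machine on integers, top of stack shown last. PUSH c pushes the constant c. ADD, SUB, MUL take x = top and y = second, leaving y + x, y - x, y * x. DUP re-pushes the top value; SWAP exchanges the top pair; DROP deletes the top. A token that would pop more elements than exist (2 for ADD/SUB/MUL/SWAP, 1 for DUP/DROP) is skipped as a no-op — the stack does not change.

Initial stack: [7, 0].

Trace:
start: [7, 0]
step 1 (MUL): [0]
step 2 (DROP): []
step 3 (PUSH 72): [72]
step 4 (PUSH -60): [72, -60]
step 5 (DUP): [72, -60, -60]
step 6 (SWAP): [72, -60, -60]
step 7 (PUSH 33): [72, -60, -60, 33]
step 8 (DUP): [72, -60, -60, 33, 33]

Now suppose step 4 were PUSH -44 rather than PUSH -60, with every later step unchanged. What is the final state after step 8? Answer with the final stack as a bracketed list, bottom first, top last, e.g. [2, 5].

[72, -44, -44, 33, 33]

(re-executing from step 4 with the substitution; state before step 4: [72])
step 4 (PUSH -44): [72, -44]
step 5 (DUP): [72, -44, -44]
step 6 (SWAP): [72, -44, -44]
step 7 (PUSH 33): [72, -44, -44, 33]
step 8 (DUP): [72, -44, -44, 33, 33]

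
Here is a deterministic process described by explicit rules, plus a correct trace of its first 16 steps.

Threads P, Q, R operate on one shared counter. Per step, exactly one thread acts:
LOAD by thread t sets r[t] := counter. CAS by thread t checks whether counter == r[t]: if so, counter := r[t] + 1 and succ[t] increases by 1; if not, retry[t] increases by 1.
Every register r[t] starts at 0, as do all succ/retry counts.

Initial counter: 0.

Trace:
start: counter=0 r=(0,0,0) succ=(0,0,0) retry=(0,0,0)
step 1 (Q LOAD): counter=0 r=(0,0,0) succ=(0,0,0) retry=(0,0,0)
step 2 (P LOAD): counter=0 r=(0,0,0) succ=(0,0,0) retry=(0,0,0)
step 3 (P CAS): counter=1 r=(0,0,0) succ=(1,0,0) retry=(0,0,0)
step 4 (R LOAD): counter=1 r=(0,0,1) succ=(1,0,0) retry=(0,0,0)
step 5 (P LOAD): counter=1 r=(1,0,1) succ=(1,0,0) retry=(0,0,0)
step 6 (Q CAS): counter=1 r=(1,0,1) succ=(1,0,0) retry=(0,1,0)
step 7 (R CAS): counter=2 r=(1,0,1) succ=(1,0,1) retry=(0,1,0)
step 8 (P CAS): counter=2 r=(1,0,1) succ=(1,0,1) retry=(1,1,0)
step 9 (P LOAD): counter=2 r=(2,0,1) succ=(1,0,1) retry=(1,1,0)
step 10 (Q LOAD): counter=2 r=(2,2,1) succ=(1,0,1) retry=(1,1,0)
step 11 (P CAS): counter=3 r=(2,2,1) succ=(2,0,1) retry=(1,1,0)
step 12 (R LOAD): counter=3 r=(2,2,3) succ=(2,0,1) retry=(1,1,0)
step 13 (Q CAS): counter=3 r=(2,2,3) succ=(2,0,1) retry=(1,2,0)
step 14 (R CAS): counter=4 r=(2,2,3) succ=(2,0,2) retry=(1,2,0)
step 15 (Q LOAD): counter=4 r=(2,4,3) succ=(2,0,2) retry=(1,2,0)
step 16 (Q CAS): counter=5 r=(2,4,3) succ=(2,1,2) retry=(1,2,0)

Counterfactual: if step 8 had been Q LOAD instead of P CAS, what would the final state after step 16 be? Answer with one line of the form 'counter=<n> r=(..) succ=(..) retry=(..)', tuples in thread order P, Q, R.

(re-executing from step 8 with the substitution; state before step 8: counter=2 r=(1,0,1) succ=(1,0,1) retry=(0,1,0))
step 8 (Q LOAD): counter=2 r=(1,2,1) succ=(1,0,1) retry=(0,1,0)
step 9 (P LOAD): counter=2 r=(2,2,1) succ=(1,0,1) retry=(0,1,0)
step 10 (Q LOAD): counter=2 r=(2,2,1) succ=(1,0,1) retry=(0,1,0)
step 11 (P CAS): counter=3 r=(2,2,1) succ=(2,0,1) retry=(0,1,0)
step 12 (R LOAD): counter=3 r=(2,2,3) succ=(2,0,1) retry=(0,1,0)
step 13 (Q CAS): counter=3 r=(2,2,3) succ=(2,0,1) retry=(0,2,0)
step 14 (R CAS): counter=4 r=(2,2,3) succ=(2,0,2) retry=(0,2,0)
step 15 (Q LOAD): counter=4 r=(2,4,3) succ=(2,0,2) retry=(0,2,0)
step 16 (Q CAS): counter=5 r=(2,4,3) succ=(2,1,2) retry=(0,2,0)

counter=5 r=(2,4,3) succ=(2,1,2) retry=(0,2,0)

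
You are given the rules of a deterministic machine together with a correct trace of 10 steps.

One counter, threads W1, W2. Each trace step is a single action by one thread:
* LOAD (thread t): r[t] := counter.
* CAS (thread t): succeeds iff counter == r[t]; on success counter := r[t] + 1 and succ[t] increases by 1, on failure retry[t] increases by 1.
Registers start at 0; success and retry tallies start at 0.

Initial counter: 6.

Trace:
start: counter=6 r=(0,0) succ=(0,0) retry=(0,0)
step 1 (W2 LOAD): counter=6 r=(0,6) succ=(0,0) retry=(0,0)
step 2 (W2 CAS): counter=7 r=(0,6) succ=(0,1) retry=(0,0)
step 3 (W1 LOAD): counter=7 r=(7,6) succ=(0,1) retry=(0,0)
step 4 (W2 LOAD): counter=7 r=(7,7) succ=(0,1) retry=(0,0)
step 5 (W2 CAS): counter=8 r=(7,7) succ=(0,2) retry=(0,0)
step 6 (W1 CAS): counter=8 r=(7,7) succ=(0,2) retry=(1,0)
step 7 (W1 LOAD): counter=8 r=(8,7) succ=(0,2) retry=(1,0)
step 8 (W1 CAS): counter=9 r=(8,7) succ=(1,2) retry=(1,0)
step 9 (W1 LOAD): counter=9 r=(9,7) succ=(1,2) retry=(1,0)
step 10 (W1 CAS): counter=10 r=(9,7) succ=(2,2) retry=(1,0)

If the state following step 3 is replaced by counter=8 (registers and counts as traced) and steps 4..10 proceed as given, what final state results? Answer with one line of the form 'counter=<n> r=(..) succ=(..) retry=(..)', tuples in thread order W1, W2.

state after step 3 := counter=8 r=(7,6) succ=(0,1) retry=(0,0)
step 4 (W2 LOAD): counter=8 r=(7,8) succ=(0,1) retry=(0,0)
step 5 (W2 CAS): counter=9 r=(7,8) succ=(0,2) retry=(0,0)
step 6 (W1 CAS): counter=9 r=(7,8) succ=(0,2) retry=(1,0)
step 7 (W1 LOAD): counter=9 r=(9,8) succ=(0,2) retry=(1,0)
step 8 (W1 CAS): counter=10 r=(9,8) succ=(1,2) retry=(1,0)
step 9 (W1 LOAD): counter=10 r=(10,8) succ=(1,2) retry=(1,0)
step 10 (W1 CAS): counter=11 r=(10,8) succ=(2,2) retry=(1,0)

counter=11 r=(10,8) succ=(2,2) retry=(1,0)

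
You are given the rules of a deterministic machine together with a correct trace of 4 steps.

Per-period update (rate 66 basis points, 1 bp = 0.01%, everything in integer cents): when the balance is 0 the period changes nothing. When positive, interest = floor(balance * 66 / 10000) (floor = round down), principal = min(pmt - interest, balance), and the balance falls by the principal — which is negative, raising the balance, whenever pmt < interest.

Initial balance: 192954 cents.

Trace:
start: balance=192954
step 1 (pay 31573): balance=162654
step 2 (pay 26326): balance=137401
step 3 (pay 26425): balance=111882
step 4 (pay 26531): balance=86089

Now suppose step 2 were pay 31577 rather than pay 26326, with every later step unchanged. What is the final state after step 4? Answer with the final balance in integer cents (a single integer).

80769

(re-executing from step 2 with the substitution; state before step 2: balance=162654)
step 2 (pay 31577): balance=132150
step 3 (pay 26425): balance=106597
step 4 (pay 26531): balance=80769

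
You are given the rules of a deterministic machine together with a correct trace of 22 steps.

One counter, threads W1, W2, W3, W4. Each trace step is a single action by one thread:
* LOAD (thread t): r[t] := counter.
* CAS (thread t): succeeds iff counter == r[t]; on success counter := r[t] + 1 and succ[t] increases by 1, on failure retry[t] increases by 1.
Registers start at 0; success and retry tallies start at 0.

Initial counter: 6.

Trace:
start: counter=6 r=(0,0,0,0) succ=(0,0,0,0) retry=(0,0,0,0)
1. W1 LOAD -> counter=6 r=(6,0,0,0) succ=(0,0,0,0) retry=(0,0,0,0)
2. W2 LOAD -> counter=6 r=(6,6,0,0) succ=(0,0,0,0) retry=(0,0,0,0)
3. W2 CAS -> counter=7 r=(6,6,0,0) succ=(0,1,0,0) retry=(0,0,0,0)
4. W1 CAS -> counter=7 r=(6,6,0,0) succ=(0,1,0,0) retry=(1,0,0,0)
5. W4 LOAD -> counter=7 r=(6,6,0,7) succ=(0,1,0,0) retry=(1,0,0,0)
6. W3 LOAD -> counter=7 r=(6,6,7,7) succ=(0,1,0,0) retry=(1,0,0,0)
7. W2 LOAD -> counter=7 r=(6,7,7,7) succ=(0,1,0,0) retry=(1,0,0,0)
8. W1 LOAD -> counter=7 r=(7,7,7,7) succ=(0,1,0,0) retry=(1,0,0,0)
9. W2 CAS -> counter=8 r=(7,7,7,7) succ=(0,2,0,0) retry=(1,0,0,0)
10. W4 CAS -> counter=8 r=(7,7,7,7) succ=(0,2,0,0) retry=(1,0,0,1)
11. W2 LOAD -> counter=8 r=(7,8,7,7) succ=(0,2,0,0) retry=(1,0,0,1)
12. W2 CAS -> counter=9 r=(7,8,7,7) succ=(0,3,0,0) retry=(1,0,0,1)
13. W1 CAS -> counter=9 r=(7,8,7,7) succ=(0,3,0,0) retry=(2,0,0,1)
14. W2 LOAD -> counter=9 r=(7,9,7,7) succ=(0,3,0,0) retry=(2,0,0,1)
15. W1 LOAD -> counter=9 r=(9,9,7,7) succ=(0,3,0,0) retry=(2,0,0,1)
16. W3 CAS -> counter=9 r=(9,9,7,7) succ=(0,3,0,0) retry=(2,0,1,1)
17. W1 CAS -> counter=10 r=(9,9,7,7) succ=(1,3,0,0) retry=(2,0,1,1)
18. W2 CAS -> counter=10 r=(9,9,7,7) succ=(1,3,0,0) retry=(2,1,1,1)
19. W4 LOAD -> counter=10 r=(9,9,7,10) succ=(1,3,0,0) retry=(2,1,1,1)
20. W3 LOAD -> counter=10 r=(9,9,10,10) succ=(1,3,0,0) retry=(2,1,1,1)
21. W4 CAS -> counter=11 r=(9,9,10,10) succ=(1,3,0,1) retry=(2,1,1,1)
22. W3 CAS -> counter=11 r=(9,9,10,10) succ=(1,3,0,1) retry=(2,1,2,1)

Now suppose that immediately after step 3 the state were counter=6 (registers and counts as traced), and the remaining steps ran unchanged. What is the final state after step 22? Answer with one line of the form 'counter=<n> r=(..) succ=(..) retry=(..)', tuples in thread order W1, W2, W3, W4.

counter=11 r=(9,9,10,10) succ=(2,3,0,1) retry=(1,1,2,1)

state after step 3 := counter=6 r=(6,6,0,0) succ=(0,1,0,0) retry=(0,0,0,0)
4. W1 CAS -> counter=7 r=(6,6,0,0) succ=(1,1,0,0) retry=(0,0,0,0)
5. W4 LOAD -> counter=7 r=(6,6,0,7) succ=(1,1,0,0) retry=(0,0,0,0)
6. W3 LOAD -> counter=7 r=(6,6,7,7) succ=(1,1,0,0) retry=(0,0,0,0)
7. W2 LOAD -> counter=7 r=(6,7,7,7) succ=(1,1,0,0) retry=(0,0,0,0)
8. W1 LOAD -> counter=7 r=(7,7,7,7) succ=(1,1,0,0) retry=(0,0,0,0)
9. W2 CAS -> counter=8 r=(7,7,7,7) succ=(1,2,0,0) retry=(0,0,0,0)
10. W4 CAS -> counter=8 r=(7,7,7,7) succ=(1,2,0,0) retry=(0,0,0,1)
11. W2 LOAD -> counter=8 r=(7,8,7,7) succ=(1,2,0,0) retry=(0,0,0,1)
12. W2 CAS -> counter=9 r=(7,8,7,7) succ=(1,3,0,0) retry=(0,0,0,1)
13. W1 CAS -> counter=9 r=(7,8,7,7) succ=(1,3,0,0) retry=(1,0,0,1)
14. W2 LOAD -> counter=9 r=(7,9,7,7) succ=(1,3,0,0) retry=(1,0,0,1)
15. W1 LOAD -> counter=9 r=(9,9,7,7) succ=(1,3,0,0) retry=(1,0,0,1)
16. W3 CAS -> counter=9 r=(9,9,7,7) succ=(1,3,0,0) retry=(1,0,1,1)
17. W1 CAS -> counter=10 r=(9,9,7,7) succ=(2,3,0,0) retry=(1,0,1,1)
18. W2 CAS -> counter=10 r=(9,9,7,7) succ=(2,3,0,0) retry=(1,1,1,1)
19. W4 LOAD -> counter=10 r=(9,9,7,10) succ=(2,3,0,0) retry=(1,1,1,1)
20. W3 LOAD -> counter=10 r=(9,9,10,10) succ=(2,3,0,0) retry=(1,1,1,1)
21. W4 CAS -> counter=11 r=(9,9,10,10) succ=(2,3,0,1) retry=(1,1,1,1)
22. W3 CAS -> counter=11 r=(9,9,10,10) succ=(2,3,0,1) retry=(1,1,2,1)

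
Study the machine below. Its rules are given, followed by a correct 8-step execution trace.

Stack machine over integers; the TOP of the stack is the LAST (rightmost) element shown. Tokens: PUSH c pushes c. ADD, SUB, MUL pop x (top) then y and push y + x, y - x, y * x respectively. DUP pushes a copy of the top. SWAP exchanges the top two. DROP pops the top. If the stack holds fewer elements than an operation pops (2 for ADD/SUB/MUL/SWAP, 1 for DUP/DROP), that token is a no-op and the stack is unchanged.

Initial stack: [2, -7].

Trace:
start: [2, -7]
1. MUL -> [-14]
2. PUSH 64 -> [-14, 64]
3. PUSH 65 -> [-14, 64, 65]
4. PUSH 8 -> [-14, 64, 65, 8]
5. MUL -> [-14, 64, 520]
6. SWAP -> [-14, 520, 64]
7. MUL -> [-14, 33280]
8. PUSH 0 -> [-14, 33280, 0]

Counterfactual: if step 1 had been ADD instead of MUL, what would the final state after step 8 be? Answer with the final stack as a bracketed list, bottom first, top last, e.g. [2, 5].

(re-executing from step 1 with the substitution; state before step 1: [2, -7])
1. ADD -> [-5]
2. PUSH 64 -> [-5, 64]
3. PUSH 65 -> [-5, 64, 65]
4. PUSH 8 -> [-5, 64, 65, 8]
5. MUL -> [-5, 64, 520]
6. SWAP -> [-5, 520, 64]
7. MUL -> [-5, 33280]
8. PUSH 0 -> [-5, 33280, 0]

[-5, 33280, 0]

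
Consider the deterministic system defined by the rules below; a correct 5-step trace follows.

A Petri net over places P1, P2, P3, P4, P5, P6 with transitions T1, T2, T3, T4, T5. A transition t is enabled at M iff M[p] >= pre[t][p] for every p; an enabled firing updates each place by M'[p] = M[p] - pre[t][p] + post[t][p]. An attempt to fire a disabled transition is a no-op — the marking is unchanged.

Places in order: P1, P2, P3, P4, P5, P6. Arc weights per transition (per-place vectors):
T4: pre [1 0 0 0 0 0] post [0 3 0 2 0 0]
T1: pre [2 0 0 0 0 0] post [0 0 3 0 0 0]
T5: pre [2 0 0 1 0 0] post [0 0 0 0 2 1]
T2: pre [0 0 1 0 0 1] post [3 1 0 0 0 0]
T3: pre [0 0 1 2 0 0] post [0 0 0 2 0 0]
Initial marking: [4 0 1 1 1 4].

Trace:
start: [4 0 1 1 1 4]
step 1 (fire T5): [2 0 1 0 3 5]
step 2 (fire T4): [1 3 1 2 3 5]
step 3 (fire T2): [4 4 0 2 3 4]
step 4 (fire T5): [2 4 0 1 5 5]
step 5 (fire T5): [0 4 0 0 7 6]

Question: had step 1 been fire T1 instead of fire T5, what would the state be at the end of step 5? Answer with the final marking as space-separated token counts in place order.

(re-executing from step 1 with the substitution; state before step 1: [4 0 1 1 1 4])
step 1 (fire T1): [2 0 4 1 1 4]
step 2 (fire T4): [1 3 4 3 1 4]
step 3 (fire T2): [4 4 3 3 1 3]
step 4 (fire T5): [2 4 3 2 3 4]
step 5 (fire T5): [0 4 3 1 5 5]

0 4 3 1 5 5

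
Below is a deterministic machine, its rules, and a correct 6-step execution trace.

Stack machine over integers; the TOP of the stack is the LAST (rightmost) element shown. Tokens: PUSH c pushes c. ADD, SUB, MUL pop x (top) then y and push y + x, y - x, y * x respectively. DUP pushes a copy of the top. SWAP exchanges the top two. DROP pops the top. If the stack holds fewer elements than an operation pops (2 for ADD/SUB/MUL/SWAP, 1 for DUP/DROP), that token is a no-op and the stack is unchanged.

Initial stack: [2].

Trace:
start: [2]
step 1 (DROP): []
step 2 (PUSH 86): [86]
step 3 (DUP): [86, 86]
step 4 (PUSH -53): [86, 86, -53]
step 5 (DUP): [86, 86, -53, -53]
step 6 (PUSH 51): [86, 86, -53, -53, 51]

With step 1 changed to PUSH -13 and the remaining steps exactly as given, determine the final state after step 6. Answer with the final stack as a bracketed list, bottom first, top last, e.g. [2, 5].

(re-executing from step 1 with the substitution; state before step 1: [2])
step 1 (PUSH -13): [2, -13]
step 2 (PUSH 86): [2, -13, 86]
step 3 (DUP): [2, -13, 86, 86]
step 4 (PUSH -53): [2, -13, 86, 86, -53]
step 5 (DUP): [2, -13, 86, 86, -53, -53]
step 6 (PUSH 51): [2, -13, 86, 86, -53, -53, 51]

[2, -13, 86, 86, -53, -53, 51]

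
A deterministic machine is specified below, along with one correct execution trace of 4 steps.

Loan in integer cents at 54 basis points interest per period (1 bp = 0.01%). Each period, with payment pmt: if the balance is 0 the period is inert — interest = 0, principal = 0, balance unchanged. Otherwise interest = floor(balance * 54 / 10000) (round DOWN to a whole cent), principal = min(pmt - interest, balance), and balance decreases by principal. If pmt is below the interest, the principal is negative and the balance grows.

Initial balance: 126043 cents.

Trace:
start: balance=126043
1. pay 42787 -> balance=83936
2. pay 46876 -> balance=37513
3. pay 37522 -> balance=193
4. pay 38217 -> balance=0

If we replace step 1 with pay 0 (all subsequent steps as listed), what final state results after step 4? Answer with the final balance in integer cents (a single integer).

5460

(re-executing from step 1 with the substitution; state before step 1: balance=126043)
1. pay 0 -> balance=126723
2. pay 46876 -> balance=80531
3. pay 37522 -> balance=43443
4. pay 38217 -> balance=5460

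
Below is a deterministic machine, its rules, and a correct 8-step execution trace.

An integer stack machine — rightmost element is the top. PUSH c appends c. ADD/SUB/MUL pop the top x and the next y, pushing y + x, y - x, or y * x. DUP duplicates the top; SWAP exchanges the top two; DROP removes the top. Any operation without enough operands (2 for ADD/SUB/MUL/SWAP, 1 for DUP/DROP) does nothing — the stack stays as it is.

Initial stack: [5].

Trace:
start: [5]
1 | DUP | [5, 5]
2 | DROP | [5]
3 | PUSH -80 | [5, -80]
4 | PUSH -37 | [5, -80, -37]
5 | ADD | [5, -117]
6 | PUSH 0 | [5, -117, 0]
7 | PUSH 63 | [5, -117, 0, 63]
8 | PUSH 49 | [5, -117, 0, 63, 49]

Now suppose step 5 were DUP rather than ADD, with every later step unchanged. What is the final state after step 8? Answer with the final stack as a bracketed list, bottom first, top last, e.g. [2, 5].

(re-executing from step 5 with the substitution; state before step 5: [5, -80, -37])
5 | DUP | [5, -80, -37, -37]
6 | PUSH 0 | [5, -80, -37, -37, 0]
7 | PUSH 63 | [5, -80, -37, -37, 0, 63]
8 | PUSH 49 | [5, -80, -37, -37, 0, 63, 49]

[5, -80, -37, -37, 0, 63, 49]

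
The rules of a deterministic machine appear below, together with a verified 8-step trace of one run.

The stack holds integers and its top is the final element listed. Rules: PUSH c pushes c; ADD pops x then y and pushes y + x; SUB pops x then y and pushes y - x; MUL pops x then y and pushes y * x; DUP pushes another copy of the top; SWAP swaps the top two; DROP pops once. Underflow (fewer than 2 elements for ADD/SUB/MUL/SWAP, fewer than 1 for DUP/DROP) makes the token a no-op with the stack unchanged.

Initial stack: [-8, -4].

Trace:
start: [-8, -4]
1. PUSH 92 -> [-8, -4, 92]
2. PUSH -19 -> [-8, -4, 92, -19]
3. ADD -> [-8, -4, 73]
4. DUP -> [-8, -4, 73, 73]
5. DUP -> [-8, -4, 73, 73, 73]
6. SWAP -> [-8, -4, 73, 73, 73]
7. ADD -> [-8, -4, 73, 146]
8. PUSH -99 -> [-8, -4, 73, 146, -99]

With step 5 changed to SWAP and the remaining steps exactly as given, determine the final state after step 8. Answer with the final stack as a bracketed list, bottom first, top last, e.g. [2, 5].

[-8, -4, 146, -99]

(re-executing from step 5 with the substitution; state before step 5: [-8, -4, 73, 73])
5. SWAP -> [-8, -4, 73, 73]
6. SWAP -> [-8, -4, 73, 73]
7. ADD -> [-8, -4, 146]
8. PUSH -99 -> [-8, -4, 146, -99]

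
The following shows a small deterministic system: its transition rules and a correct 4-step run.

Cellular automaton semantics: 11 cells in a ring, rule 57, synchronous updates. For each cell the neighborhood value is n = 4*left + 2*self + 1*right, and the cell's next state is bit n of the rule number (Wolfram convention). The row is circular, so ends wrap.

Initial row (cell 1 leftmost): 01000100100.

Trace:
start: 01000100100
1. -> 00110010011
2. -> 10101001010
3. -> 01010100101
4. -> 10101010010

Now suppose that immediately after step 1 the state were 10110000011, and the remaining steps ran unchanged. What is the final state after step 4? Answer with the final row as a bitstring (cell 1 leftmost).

state after step 1 := 10110000011
2. -> 01101111010
3. -> 01011000101
4. -> 10110110010

10110110010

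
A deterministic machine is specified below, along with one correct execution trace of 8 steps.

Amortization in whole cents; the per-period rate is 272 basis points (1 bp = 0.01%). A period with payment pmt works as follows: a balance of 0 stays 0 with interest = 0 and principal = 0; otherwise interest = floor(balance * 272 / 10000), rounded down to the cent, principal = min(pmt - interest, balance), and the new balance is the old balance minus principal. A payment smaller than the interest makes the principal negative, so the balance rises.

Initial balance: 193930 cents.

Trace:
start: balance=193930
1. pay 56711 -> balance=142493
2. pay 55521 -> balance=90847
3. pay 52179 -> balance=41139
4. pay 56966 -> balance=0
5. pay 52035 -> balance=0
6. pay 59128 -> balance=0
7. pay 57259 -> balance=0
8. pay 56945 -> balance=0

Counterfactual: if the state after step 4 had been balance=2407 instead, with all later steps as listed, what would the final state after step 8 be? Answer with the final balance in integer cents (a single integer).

0

state after step 4 := balance=2407
5. pay 52035 -> balance=0
6. pay 59128 -> balance=0
7. pay 57259 -> balance=0
8. pay 56945 -> balance=0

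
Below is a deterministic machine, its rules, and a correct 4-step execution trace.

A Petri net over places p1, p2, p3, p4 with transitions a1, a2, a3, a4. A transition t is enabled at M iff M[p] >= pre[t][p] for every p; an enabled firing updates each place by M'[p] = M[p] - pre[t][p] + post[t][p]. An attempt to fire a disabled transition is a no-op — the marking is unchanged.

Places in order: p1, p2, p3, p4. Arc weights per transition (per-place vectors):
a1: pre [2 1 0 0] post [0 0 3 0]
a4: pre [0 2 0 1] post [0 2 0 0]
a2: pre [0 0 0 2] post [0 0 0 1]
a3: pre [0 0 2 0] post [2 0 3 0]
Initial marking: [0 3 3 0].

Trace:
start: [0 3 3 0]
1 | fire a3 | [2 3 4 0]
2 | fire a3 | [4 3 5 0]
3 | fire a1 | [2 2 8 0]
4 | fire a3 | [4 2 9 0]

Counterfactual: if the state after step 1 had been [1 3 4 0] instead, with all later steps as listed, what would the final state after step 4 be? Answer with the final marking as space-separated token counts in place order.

state after step 1 := [1 3 4 0]
2 | fire a3 | [3 3 5 0]
3 | fire a1 | [1 2 8 0]
4 | fire a3 | [3 2 9 0]

3 2 9 0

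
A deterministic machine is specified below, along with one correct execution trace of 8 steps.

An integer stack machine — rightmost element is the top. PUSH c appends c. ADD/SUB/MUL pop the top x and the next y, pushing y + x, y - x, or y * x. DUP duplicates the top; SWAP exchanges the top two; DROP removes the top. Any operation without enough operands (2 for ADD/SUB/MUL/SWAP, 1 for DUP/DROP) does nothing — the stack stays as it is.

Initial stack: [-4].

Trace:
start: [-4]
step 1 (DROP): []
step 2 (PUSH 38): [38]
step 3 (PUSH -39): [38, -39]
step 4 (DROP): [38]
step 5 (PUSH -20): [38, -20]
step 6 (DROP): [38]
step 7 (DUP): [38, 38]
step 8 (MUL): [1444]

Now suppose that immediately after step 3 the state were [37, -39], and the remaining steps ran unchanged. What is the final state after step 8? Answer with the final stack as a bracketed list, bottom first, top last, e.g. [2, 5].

state after step 3 := [37, -39]
step 4 (DROP): [37]
step 5 (PUSH -20): [37, -20]
step 6 (DROP): [37]
step 7 (DUP): [37, 37]
step 8 (MUL): [1369]

[1369]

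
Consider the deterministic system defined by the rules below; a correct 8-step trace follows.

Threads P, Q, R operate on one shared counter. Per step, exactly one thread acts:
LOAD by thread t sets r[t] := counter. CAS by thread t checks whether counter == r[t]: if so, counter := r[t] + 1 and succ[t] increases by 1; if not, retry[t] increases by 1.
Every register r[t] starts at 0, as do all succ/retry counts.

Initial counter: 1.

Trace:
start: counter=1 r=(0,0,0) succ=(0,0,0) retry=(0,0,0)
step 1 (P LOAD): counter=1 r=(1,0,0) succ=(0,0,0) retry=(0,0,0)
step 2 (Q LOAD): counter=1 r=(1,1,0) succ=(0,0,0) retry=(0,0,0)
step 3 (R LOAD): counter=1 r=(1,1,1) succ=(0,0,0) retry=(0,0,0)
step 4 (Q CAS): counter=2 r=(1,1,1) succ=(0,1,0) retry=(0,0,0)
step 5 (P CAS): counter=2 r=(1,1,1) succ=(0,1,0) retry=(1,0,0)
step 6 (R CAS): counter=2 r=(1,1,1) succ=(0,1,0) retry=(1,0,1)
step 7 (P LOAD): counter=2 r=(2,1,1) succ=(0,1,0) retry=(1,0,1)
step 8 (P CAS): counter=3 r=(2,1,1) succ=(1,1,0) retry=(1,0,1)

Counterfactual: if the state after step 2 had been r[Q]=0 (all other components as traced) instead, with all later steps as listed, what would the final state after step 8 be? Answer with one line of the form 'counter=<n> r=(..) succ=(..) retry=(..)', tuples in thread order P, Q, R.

state after step 2 := counter=1 r=(1,0,0) succ=(0,0,0) retry=(0,0,0)
step 3 (R LOAD): counter=1 r=(1,0,1) succ=(0,0,0) retry=(0,0,0)
step 4 (Q CAS): counter=1 r=(1,0,1) succ=(0,0,0) retry=(0,1,0)
step 5 (P CAS): counter=2 r=(1,0,1) succ=(1,0,0) retry=(0,1,0)
step 6 (R CAS): counter=2 r=(1,0,1) succ=(1,0,0) retry=(0,1,1)
step 7 (P LOAD): counter=2 r=(2,0,1) succ=(1,0,0) retry=(0,1,1)
step 8 (P CAS): counter=3 r=(2,0,1) succ=(2,0,0) retry=(0,1,1)

counter=3 r=(2,0,1) succ=(2,0,0) retry=(0,1,1)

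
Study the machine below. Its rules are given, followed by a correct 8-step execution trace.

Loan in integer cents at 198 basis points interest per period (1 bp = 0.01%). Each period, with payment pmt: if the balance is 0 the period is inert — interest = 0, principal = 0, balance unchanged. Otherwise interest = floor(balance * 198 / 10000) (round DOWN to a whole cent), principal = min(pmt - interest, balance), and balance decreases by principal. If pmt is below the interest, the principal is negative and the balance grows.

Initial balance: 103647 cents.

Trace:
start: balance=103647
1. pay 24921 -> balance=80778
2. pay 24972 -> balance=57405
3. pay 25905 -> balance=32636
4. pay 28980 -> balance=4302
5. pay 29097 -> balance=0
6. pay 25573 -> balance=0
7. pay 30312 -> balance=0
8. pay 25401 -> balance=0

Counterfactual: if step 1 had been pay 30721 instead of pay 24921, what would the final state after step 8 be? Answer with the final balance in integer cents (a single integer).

0

(re-executing from step 1 with the substitution; state before step 1: balance=103647)
1. pay 30721 -> balance=74978
2. pay 24972 -> balance=51490
3. pay 25905 -> balance=26604
4. pay 28980 -> balance=0
5. pay 29097 -> balance=0
6. pay 25573 -> balance=0
7. pay 30312 -> balance=0
8. pay 25401 -> balance=0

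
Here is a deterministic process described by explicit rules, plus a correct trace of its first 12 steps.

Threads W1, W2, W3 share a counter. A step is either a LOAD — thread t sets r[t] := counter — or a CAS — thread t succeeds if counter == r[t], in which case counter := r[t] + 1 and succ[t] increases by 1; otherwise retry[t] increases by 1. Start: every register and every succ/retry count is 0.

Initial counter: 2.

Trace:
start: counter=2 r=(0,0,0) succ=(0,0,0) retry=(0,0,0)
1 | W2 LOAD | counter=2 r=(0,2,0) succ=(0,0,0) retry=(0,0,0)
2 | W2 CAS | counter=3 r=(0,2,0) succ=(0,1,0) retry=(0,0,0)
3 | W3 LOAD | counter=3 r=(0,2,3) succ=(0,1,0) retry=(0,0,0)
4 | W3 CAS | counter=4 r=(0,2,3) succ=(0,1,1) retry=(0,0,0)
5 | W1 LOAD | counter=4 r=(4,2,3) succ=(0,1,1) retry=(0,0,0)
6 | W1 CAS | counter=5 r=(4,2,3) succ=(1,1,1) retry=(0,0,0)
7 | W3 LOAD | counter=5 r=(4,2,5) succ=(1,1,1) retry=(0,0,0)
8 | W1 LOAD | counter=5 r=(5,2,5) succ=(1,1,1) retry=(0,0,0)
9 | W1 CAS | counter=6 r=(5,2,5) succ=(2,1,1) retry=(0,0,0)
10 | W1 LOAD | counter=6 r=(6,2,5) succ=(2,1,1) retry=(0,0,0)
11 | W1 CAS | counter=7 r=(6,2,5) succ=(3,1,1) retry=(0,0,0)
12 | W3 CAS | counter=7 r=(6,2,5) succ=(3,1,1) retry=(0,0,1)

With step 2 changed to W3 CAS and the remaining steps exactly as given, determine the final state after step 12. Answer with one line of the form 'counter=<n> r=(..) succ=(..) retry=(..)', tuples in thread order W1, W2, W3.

counter=6 r=(5,2,4) succ=(3,0,1) retry=(0,0,2)

(re-executing from step 2 with the substitution; state before step 2: counter=2 r=(0,2,0) succ=(0,0,0) retry=(0,0,0))
2 | W3 CAS | counter=2 r=(0,2,0) succ=(0,0,0) retry=(0,0,1)
3 | W3 LOAD | counter=2 r=(0,2,2) succ=(0,0,0) retry=(0,0,1)
4 | W3 CAS | counter=3 r=(0,2,2) succ=(0,0,1) retry=(0,0,1)
5 | W1 LOAD | counter=3 r=(3,2,2) succ=(0,0,1) retry=(0,0,1)
6 | W1 CAS | counter=4 r=(3,2,2) succ=(1,0,1) retry=(0,0,1)
7 | W3 LOAD | counter=4 r=(3,2,4) succ=(1,0,1) retry=(0,0,1)
8 | W1 LOAD | counter=4 r=(4,2,4) succ=(1,0,1) retry=(0,0,1)
9 | W1 CAS | counter=5 r=(4,2,4) succ=(2,0,1) retry=(0,0,1)
10 | W1 LOAD | counter=5 r=(5,2,4) succ=(2,0,1) retry=(0,0,1)
11 | W1 CAS | counter=6 r=(5,2,4) succ=(3,0,1) retry=(0,0,1)
12 | W3 CAS | counter=6 r=(5,2,4) succ=(3,0,1) retry=(0,0,2)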